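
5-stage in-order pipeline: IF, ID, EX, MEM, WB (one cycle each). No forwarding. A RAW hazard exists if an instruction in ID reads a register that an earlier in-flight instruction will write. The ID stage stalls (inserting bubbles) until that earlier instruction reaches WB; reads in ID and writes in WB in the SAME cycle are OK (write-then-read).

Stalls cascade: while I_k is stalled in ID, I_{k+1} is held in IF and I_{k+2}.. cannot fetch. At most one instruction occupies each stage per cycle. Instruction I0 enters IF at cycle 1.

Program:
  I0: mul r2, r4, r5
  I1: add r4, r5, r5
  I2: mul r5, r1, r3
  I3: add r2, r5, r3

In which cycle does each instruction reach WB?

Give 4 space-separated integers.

I0 mul r2 <- r4,r5: IF@1 ID@2 stall=0 (-) EX@3 MEM@4 WB@5
I1 add r4 <- r5,r5: IF@2 ID@3 stall=0 (-) EX@4 MEM@5 WB@6
I2 mul r5 <- r1,r3: IF@3 ID@4 stall=0 (-) EX@5 MEM@6 WB@7
I3 add r2 <- r5,r3: IF@4 ID@5 stall=2 (RAW on I2.r5 (WB@7)) EX@8 MEM@9 WB@10

Answer: 5 6 7 10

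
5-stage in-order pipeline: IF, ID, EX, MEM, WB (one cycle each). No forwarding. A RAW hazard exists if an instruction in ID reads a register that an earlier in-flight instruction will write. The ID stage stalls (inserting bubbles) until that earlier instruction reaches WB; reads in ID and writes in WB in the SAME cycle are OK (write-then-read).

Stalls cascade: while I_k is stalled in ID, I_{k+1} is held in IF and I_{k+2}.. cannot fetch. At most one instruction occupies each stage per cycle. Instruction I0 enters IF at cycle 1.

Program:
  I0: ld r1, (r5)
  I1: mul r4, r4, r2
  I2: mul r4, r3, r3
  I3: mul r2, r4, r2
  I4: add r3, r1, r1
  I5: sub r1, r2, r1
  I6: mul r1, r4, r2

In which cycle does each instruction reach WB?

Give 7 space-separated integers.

Answer: 5 6 7 10 11 13 14

Derivation:
I0 ld r1 <- r5: IF@1 ID@2 stall=0 (-) EX@3 MEM@4 WB@5
I1 mul r4 <- r4,r2: IF@2 ID@3 stall=0 (-) EX@4 MEM@5 WB@6
I2 mul r4 <- r3,r3: IF@3 ID@4 stall=0 (-) EX@5 MEM@6 WB@7
I3 mul r2 <- r4,r2: IF@4 ID@5 stall=2 (RAW on I2.r4 (WB@7)) EX@8 MEM@9 WB@10
I4 add r3 <- r1,r1: IF@5 ID@8 stall=0 (-) EX@9 MEM@10 WB@11
I5 sub r1 <- r2,r1: IF@8 ID@9 stall=1 (RAW on I3.r2 (WB@10)) EX@11 MEM@12 WB@13
I6 mul r1 <- r4,r2: IF@9 ID@11 stall=0 (-) EX@12 MEM@13 WB@14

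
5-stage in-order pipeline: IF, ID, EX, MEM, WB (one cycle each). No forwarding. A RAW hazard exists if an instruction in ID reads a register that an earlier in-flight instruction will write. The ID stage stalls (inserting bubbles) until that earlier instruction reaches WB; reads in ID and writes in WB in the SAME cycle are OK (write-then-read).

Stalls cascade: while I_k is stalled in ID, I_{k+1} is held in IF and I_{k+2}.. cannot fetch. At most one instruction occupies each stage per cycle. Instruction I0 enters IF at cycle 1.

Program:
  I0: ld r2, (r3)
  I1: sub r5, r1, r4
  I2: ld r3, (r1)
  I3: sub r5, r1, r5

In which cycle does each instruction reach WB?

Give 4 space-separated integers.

I0 ld r2 <- r3: IF@1 ID@2 stall=0 (-) EX@3 MEM@4 WB@5
I1 sub r5 <- r1,r4: IF@2 ID@3 stall=0 (-) EX@4 MEM@5 WB@6
I2 ld r3 <- r1: IF@3 ID@4 stall=0 (-) EX@5 MEM@6 WB@7
I3 sub r5 <- r1,r5: IF@4 ID@5 stall=1 (RAW on I1.r5 (WB@6)) EX@7 MEM@8 WB@9

Answer: 5 6 7 9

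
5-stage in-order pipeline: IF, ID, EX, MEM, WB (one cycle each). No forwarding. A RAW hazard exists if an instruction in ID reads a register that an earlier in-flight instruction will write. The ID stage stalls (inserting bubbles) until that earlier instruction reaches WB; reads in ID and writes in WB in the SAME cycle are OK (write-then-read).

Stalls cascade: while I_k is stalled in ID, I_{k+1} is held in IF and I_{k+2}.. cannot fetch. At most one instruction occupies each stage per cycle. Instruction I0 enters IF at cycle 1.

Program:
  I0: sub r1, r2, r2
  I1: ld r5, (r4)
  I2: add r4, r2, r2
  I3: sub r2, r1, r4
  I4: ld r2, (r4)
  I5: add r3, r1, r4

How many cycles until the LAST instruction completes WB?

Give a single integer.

I0 sub r1 <- r2,r2: IF@1 ID@2 stall=0 (-) EX@3 MEM@4 WB@5
I1 ld r5 <- r4: IF@2 ID@3 stall=0 (-) EX@4 MEM@5 WB@6
I2 add r4 <- r2,r2: IF@3 ID@4 stall=0 (-) EX@5 MEM@6 WB@7
I3 sub r2 <- r1,r4: IF@4 ID@5 stall=2 (RAW on I2.r4 (WB@7)) EX@8 MEM@9 WB@10
I4 ld r2 <- r4: IF@5 ID@8 stall=0 (-) EX@9 MEM@10 WB@11
I5 add r3 <- r1,r4: IF@8 ID@9 stall=0 (-) EX@10 MEM@11 WB@12

Answer: 12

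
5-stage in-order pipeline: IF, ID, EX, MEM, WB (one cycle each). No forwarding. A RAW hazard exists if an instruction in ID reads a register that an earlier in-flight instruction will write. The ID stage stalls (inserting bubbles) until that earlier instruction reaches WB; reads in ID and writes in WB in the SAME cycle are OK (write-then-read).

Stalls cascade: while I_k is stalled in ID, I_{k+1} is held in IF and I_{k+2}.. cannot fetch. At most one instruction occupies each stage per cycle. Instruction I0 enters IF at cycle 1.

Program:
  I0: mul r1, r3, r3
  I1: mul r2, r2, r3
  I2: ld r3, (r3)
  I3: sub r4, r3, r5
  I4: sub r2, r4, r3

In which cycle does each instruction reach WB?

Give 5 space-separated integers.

Answer: 5 6 7 10 13

Derivation:
I0 mul r1 <- r3,r3: IF@1 ID@2 stall=0 (-) EX@3 MEM@4 WB@5
I1 mul r2 <- r2,r3: IF@2 ID@3 stall=0 (-) EX@4 MEM@5 WB@6
I2 ld r3 <- r3: IF@3 ID@4 stall=0 (-) EX@5 MEM@6 WB@7
I3 sub r4 <- r3,r5: IF@4 ID@5 stall=2 (RAW on I2.r3 (WB@7)) EX@8 MEM@9 WB@10
I4 sub r2 <- r4,r3: IF@5 ID@8 stall=2 (RAW on I3.r4 (WB@10)) EX@11 MEM@12 WB@13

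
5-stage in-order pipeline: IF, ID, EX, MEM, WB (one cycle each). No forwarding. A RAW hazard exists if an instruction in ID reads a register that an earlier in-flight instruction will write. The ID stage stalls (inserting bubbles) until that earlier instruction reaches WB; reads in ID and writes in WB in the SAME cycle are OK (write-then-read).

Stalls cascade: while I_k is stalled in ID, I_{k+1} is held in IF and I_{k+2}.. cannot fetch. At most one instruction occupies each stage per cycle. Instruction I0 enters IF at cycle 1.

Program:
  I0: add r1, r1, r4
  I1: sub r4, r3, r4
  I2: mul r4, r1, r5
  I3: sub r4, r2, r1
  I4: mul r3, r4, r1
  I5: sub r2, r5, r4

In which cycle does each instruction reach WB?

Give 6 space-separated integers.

I0 add r1 <- r1,r4: IF@1 ID@2 stall=0 (-) EX@3 MEM@4 WB@5
I1 sub r4 <- r3,r4: IF@2 ID@3 stall=0 (-) EX@4 MEM@5 WB@6
I2 mul r4 <- r1,r5: IF@3 ID@4 stall=1 (RAW on I0.r1 (WB@5)) EX@6 MEM@7 WB@8
I3 sub r4 <- r2,r1: IF@4 ID@6 stall=0 (-) EX@7 MEM@8 WB@9
I4 mul r3 <- r4,r1: IF@6 ID@7 stall=2 (RAW on I3.r4 (WB@9)) EX@10 MEM@11 WB@12
I5 sub r2 <- r5,r4: IF@7 ID@10 stall=0 (-) EX@11 MEM@12 WB@13

Answer: 5 6 8 9 12 13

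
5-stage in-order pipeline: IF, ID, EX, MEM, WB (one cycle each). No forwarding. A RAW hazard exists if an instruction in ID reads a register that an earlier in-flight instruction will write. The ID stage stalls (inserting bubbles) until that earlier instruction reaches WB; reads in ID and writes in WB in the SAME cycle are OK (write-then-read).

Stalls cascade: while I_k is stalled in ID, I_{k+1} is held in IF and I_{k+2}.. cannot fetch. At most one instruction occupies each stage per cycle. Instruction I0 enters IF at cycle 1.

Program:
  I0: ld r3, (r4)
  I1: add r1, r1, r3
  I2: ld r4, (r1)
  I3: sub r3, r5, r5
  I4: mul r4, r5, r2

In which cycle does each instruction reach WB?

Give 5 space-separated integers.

Answer: 5 8 11 12 13

Derivation:
I0 ld r3 <- r4: IF@1 ID@2 stall=0 (-) EX@3 MEM@4 WB@5
I1 add r1 <- r1,r3: IF@2 ID@3 stall=2 (RAW on I0.r3 (WB@5)) EX@6 MEM@7 WB@8
I2 ld r4 <- r1: IF@3 ID@6 stall=2 (RAW on I1.r1 (WB@8)) EX@9 MEM@10 WB@11
I3 sub r3 <- r5,r5: IF@6 ID@9 stall=0 (-) EX@10 MEM@11 WB@12
I4 mul r4 <- r5,r2: IF@9 ID@10 stall=0 (-) EX@11 MEM@12 WB@13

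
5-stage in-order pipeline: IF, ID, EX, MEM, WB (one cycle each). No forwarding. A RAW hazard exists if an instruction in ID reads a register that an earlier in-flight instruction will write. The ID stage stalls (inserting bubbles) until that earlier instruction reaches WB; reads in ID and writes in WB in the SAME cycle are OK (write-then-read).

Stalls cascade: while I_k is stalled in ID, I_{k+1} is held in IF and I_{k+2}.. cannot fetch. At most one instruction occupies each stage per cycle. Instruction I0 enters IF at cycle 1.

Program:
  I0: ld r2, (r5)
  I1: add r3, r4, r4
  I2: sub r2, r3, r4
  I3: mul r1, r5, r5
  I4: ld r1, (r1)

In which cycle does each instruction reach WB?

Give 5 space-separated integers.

I0 ld r2 <- r5: IF@1 ID@2 stall=0 (-) EX@3 MEM@4 WB@5
I1 add r3 <- r4,r4: IF@2 ID@3 stall=0 (-) EX@4 MEM@5 WB@6
I2 sub r2 <- r3,r4: IF@3 ID@4 stall=2 (RAW on I1.r3 (WB@6)) EX@7 MEM@8 WB@9
I3 mul r1 <- r5,r5: IF@4 ID@7 stall=0 (-) EX@8 MEM@9 WB@10
I4 ld r1 <- r1: IF@7 ID@8 stall=2 (RAW on I3.r1 (WB@10)) EX@11 MEM@12 WB@13

Answer: 5 6 9 10 13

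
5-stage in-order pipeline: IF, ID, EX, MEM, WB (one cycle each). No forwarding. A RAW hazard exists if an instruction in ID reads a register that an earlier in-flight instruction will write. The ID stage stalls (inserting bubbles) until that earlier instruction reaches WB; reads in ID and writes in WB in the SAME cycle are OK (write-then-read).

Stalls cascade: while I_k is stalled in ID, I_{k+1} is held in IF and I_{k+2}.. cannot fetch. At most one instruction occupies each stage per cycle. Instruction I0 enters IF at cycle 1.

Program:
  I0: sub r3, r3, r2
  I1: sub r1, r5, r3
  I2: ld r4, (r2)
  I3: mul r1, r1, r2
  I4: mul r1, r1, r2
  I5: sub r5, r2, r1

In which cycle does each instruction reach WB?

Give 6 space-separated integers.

Answer: 5 8 9 11 14 17

Derivation:
I0 sub r3 <- r3,r2: IF@1 ID@2 stall=0 (-) EX@3 MEM@4 WB@5
I1 sub r1 <- r5,r3: IF@2 ID@3 stall=2 (RAW on I0.r3 (WB@5)) EX@6 MEM@7 WB@8
I2 ld r4 <- r2: IF@3 ID@6 stall=0 (-) EX@7 MEM@8 WB@9
I3 mul r1 <- r1,r2: IF@6 ID@7 stall=1 (RAW on I1.r1 (WB@8)) EX@9 MEM@10 WB@11
I4 mul r1 <- r1,r2: IF@7 ID@9 stall=2 (RAW on I3.r1 (WB@11)) EX@12 MEM@13 WB@14
I5 sub r5 <- r2,r1: IF@9 ID@12 stall=2 (RAW on I4.r1 (WB@14)) EX@15 MEM@16 WB@17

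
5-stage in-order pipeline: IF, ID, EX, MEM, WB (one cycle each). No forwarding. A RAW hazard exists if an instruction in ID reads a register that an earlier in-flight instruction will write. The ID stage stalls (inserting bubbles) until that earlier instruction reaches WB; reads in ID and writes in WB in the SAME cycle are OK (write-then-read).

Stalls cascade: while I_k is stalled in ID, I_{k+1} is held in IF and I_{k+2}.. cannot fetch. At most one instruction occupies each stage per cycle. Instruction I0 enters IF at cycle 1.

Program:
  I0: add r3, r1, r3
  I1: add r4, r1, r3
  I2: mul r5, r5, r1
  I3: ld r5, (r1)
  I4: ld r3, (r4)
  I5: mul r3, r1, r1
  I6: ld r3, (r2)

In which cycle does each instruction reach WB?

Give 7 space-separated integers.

I0 add r3 <- r1,r3: IF@1 ID@2 stall=0 (-) EX@3 MEM@4 WB@5
I1 add r4 <- r1,r3: IF@2 ID@3 stall=2 (RAW on I0.r3 (WB@5)) EX@6 MEM@7 WB@8
I2 mul r5 <- r5,r1: IF@3 ID@6 stall=0 (-) EX@7 MEM@8 WB@9
I3 ld r5 <- r1: IF@6 ID@7 stall=0 (-) EX@8 MEM@9 WB@10
I4 ld r3 <- r4: IF@7 ID@8 stall=0 (-) EX@9 MEM@10 WB@11
I5 mul r3 <- r1,r1: IF@8 ID@9 stall=0 (-) EX@10 MEM@11 WB@12
I6 ld r3 <- r2: IF@9 ID@10 stall=0 (-) EX@11 MEM@12 WB@13

Answer: 5 8 9 10 11 12 13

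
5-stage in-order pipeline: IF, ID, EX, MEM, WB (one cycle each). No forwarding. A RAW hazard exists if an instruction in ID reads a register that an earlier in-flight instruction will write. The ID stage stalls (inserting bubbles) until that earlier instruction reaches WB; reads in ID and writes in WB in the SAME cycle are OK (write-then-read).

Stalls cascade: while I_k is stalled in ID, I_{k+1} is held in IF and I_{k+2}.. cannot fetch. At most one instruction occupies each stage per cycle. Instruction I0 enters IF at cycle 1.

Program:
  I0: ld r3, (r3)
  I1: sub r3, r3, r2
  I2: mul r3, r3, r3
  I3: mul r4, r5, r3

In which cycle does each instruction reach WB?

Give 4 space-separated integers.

I0 ld r3 <- r3: IF@1 ID@2 stall=0 (-) EX@3 MEM@4 WB@5
I1 sub r3 <- r3,r2: IF@2 ID@3 stall=2 (RAW on I0.r3 (WB@5)) EX@6 MEM@7 WB@8
I2 mul r3 <- r3,r3: IF@3 ID@6 stall=2 (RAW on I1.r3 (WB@8)) EX@9 MEM@10 WB@11
I3 mul r4 <- r5,r3: IF@6 ID@9 stall=2 (RAW on I2.r3 (WB@11)) EX@12 MEM@13 WB@14

Answer: 5 8 11 14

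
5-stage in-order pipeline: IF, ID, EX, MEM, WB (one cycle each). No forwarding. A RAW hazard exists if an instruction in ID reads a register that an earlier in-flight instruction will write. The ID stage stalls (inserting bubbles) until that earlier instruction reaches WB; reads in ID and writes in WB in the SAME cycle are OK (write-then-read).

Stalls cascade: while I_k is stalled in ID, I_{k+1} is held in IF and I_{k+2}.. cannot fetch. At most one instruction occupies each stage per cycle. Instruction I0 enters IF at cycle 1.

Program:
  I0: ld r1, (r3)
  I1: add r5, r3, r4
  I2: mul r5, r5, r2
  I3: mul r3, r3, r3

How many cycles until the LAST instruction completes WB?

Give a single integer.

I0 ld r1 <- r3: IF@1 ID@2 stall=0 (-) EX@3 MEM@4 WB@5
I1 add r5 <- r3,r4: IF@2 ID@3 stall=0 (-) EX@4 MEM@5 WB@6
I2 mul r5 <- r5,r2: IF@3 ID@4 stall=2 (RAW on I1.r5 (WB@6)) EX@7 MEM@8 WB@9
I3 mul r3 <- r3,r3: IF@4 ID@7 stall=0 (-) EX@8 MEM@9 WB@10

Answer: 10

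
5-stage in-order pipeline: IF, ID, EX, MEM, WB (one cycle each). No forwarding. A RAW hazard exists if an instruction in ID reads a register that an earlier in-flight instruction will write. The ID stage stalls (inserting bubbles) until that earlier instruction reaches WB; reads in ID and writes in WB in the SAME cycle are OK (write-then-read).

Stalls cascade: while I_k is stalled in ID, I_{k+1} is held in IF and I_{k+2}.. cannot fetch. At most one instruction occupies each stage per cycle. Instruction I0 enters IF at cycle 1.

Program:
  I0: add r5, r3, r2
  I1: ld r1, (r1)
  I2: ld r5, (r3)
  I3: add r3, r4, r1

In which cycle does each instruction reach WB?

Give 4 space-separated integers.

I0 add r5 <- r3,r2: IF@1 ID@2 stall=0 (-) EX@3 MEM@4 WB@5
I1 ld r1 <- r1: IF@2 ID@3 stall=0 (-) EX@4 MEM@5 WB@6
I2 ld r5 <- r3: IF@3 ID@4 stall=0 (-) EX@5 MEM@6 WB@7
I3 add r3 <- r4,r1: IF@4 ID@5 stall=1 (RAW on I1.r1 (WB@6)) EX@7 MEM@8 WB@9

Answer: 5 6 7 9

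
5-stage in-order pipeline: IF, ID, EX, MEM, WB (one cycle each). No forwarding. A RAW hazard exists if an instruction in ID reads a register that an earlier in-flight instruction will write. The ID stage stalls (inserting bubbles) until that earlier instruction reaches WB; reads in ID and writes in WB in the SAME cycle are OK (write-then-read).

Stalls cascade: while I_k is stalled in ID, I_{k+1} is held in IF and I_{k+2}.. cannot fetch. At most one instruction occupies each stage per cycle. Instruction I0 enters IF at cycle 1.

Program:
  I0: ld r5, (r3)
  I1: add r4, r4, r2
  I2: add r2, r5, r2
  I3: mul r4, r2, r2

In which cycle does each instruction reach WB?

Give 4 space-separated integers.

Answer: 5 6 8 11

Derivation:
I0 ld r5 <- r3: IF@1 ID@2 stall=0 (-) EX@3 MEM@4 WB@5
I1 add r4 <- r4,r2: IF@2 ID@3 stall=0 (-) EX@4 MEM@5 WB@6
I2 add r2 <- r5,r2: IF@3 ID@4 stall=1 (RAW on I0.r5 (WB@5)) EX@6 MEM@7 WB@8
I3 mul r4 <- r2,r2: IF@4 ID@6 stall=2 (RAW on I2.r2 (WB@8)) EX@9 MEM@10 WB@11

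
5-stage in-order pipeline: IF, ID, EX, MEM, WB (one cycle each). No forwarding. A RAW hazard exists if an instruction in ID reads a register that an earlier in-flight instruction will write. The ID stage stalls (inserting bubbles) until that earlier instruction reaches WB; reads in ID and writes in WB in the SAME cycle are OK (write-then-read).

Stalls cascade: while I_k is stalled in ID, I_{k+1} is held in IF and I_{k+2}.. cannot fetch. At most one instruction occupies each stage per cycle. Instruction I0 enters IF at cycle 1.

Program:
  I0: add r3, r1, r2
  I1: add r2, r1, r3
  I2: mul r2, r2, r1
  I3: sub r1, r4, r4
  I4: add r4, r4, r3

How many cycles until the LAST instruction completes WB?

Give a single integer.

I0 add r3 <- r1,r2: IF@1 ID@2 stall=0 (-) EX@3 MEM@4 WB@5
I1 add r2 <- r1,r3: IF@2 ID@3 stall=2 (RAW on I0.r3 (WB@5)) EX@6 MEM@7 WB@8
I2 mul r2 <- r2,r1: IF@3 ID@6 stall=2 (RAW on I1.r2 (WB@8)) EX@9 MEM@10 WB@11
I3 sub r1 <- r4,r4: IF@6 ID@9 stall=0 (-) EX@10 MEM@11 WB@12
I4 add r4 <- r4,r3: IF@9 ID@10 stall=0 (-) EX@11 MEM@12 WB@13

Answer: 13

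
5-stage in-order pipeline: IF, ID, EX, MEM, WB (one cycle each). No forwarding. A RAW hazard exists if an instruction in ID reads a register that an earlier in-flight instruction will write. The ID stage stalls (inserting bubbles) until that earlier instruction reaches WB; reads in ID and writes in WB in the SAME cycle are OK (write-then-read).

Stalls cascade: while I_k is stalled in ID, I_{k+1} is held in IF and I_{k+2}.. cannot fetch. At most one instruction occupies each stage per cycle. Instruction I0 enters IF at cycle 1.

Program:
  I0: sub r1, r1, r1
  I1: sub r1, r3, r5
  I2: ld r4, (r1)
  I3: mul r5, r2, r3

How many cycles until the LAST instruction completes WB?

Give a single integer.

Answer: 10

Derivation:
I0 sub r1 <- r1,r1: IF@1 ID@2 stall=0 (-) EX@3 MEM@4 WB@5
I1 sub r1 <- r3,r5: IF@2 ID@3 stall=0 (-) EX@4 MEM@5 WB@6
I2 ld r4 <- r1: IF@3 ID@4 stall=2 (RAW on I1.r1 (WB@6)) EX@7 MEM@8 WB@9
I3 mul r5 <- r2,r3: IF@4 ID@7 stall=0 (-) EX@8 MEM@9 WB@10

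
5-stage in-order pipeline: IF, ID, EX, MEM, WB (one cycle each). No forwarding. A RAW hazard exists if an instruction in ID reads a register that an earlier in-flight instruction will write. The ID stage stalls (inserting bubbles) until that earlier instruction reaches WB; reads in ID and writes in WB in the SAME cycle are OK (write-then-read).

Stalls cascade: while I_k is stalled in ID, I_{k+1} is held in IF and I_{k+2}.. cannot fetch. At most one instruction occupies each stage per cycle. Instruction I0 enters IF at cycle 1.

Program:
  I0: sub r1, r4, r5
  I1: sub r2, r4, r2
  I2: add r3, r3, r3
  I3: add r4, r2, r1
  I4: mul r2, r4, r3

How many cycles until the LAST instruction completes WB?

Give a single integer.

Answer: 12

Derivation:
I0 sub r1 <- r4,r5: IF@1 ID@2 stall=0 (-) EX@3 MEM@4 WB@5
I1 sub r2 <- r4,r2: IF@2 ID@3 stall=0 (-) EX@4 MEM@5 WB@6
I2 add r3 <- r3,r3: IF@3 ID@4 stall=0 (-) EX@5 MEM@6 WB@7
I3 add r4 <- r2,r1: IF@4 ID@5 stall=1 (RAW on I1.r2 (WB@6)) EX@7 MEM@8 WB@9
I4 mul r2 <- r4,r3: IF@5 ID@7 stall=2 (RAW on I3.r4 (WB@9)) EX@10 MEM@11 WB@12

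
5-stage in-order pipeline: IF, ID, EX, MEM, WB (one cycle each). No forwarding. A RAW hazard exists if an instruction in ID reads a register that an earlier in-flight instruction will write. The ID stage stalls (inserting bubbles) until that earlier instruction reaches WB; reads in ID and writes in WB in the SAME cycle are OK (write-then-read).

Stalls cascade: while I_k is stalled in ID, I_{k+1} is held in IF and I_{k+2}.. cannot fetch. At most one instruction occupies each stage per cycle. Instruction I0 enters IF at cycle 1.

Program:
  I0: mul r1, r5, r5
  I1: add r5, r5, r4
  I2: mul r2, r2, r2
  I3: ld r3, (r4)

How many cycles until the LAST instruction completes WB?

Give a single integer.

I0 mul r1 <- r5,r5: IF@1 ID@2 stall=0 (-) EX@3 MEM@4 WB@5
I1 add r5 <- r5,r4: IF@2 ID@3 stall=0 (-) EX@4 MEM@5 WB@6
I2 mul r2 <- r2,r2: IF@3 ID@4 stall=0 (-) EX@5 MEM@6 WB@7
I3 ld r3 <- r4: IF@4 ID@5 stall=0 (-) EX@6 MEM@7 WB@8

Answer: 8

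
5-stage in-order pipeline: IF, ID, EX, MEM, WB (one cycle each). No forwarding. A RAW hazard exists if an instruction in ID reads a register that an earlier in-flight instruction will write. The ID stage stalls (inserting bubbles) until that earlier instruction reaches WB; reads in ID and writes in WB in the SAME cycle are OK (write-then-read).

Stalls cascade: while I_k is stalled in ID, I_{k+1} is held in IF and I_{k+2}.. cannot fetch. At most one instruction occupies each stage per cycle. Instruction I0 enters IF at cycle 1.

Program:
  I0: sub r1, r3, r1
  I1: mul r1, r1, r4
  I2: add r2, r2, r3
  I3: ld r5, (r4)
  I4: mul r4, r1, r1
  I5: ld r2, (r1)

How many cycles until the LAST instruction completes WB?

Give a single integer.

I0 sub r1 <- r3,r1: IF@1 ID@2 stall=0 (-) EX@3 MEM@4 WB@5
I1 mul r1 <- r1,r4: IF@2 ID@3 stall=2 (RAW on I0.r1 (WB@5)) EX@6 MEM@7 WB@8
I2 add r2 <- r2,r3: IF@3 ID@6 stall=0 (-) EX@7 MEM@8 WB@9
I3 ld r5 <- r4: IF@6 ID@7 stall=0 (-) EX@8 MEM@9 WB@10
I4 mul r4 <- r1,r1: IF@7 ID@8 stall=0 (-) EX@9 MEM@10 WB@11
I5 ld r2 <- r1: IF@8 ID@9 stall=0 (-) EX@10 MEM@11 WB@12

Answer: 12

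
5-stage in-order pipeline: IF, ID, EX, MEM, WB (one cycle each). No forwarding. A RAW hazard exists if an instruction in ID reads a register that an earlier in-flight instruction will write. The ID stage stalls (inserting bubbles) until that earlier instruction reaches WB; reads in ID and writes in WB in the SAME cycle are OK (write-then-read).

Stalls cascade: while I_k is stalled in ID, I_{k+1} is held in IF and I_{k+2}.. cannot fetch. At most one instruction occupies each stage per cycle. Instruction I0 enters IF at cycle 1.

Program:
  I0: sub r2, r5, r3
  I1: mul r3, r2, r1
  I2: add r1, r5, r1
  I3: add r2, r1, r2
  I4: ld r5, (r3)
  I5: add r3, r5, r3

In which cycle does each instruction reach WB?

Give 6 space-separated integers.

I0 sub r2 <- r5,r3: IF@1 ID@2 stall=0 (-) EX@3 MEM@4 WB@5
I1 mul r3 <- r2,r1: IF@2 ID@3 stall=2 (RAW on I0.r2 (WB@5)) EX@6 MEM@7 WB@8
I2 add r1 <- r5,r1: IF@3 ID@6 stall=0 (-) EX@7 MEM@8 WB@9
I3 add r2 <- r1,r2: IF@6 ID@7 stall=2 (RAW on I2.r1 (WB@9)) EX@10 MEM@11 WB@12
I4 ld r5 <- r3: IF@7 ID@10 stall=0 (-) EX@11 MEM@12 WB@13
I5 add r3 <- r5,r3: IF@10 ID@11 stall=2 (RAW on I4.r5 (WB@13)) EX@14 MEM@15 WB@16

Answer: 5 8 9 12 13 16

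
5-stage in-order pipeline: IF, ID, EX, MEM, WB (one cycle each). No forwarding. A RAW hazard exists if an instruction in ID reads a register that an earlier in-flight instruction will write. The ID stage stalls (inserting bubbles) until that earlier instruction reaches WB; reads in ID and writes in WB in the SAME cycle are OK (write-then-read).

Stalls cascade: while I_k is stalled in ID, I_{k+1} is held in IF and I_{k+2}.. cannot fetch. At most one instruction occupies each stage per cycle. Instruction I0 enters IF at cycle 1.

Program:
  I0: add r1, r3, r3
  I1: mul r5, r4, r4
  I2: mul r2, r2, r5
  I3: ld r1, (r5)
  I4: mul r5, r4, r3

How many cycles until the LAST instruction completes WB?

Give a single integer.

I0 add r1 <- r3,r3: IF@1 ID@2 stall=0 (-) EX@3 MEM@4 WB@5
I1 mul r5 <- r4,r4: IF@2 ID@3 stall=0 (-) EX@4 MEM@5 WB@6
I2 mul r2 <- r2,r5: IF@3 ID@4 stall=2 (RAW on I1.r5 (WB@6)) EX@7 MEM@8 WB@9
I3 ld r1 <- r5: IF@4 ID@7 stall=0 (-) EX@8 MEM@9 WB@10
I4 mul r5 <- r4,r3: IF@7 ID@8 stall=0 (-) EX@9 MEM@10 WB@11

Answer: 11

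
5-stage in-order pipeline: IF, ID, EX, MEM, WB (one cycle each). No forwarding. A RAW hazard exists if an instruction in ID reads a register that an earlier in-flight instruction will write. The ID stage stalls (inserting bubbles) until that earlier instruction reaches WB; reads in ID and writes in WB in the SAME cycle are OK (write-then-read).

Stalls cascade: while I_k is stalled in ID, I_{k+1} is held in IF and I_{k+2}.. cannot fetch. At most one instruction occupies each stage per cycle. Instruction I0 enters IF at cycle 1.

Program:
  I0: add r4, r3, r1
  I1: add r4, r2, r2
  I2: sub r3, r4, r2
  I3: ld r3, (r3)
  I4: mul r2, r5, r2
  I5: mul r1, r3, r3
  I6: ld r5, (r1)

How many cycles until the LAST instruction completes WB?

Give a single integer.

Answer: 18

Derivation:
I0 add r4 <- r3,r1: IF@1 ID@2 stall=0 (-) EX@3 MEM@4 WB@5
I1 add r4 <- r2,r2: IF@2 ID@3 stall=0 (-) EX@4 MEM@5 WB@6
I2 sub r3 <- r4,r2: IF@3 ID@4 stall=2 (RAW on I1.r4 (WB@6)) EX@7 MEM@8 WB@9
I3 ld r3 <- r3: IF@4 ID@7 stall=2 (RAW on I2.r3 (WB@9)) EX@10 MEM@11 WB@12
I4 mul r2 <- r5,r2: IF@7 ID@10 stall=0 (-) EX@11 MEM@12 WB@13
I5 mul r1 <- r3,r3: IF@10 ID@11 stall=1 (RAW on I3.r3 (WB@12)) EX@13 MEM@14 WB@15
I6 ld r5 <- r1: IF@11 ID@13 stall=2 (RAW on I5.r1 (WB@15)) EX@16 MEM@17 WB@18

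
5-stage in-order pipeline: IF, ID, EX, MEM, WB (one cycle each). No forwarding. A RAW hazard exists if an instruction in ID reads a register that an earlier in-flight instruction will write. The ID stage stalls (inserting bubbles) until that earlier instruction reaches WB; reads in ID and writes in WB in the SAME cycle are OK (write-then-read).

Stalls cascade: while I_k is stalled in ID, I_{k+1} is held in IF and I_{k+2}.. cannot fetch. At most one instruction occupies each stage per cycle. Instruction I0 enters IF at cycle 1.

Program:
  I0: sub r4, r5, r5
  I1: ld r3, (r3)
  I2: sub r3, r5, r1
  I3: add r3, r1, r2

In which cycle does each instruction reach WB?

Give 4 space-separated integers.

I0 sub r4 <- r5,r5: IF@1 ID@2 stall=0 (-) EX@3 MEM@4 WB@5
I1 ld r3 <- r3: IF@2 ID@3 stall=0 (-) EX@4 MEM@5 WB@6
I2 sub r3 <- r5,r1: IF@3 ID@4 stall=0 (-) EX@5 MEM@6 WB@7
I3 add r3 <- r1,r2: IF@4 ID@5 stall=0 (-) EX@6 MEM@7 WB@8

Answer: 5 6 7 8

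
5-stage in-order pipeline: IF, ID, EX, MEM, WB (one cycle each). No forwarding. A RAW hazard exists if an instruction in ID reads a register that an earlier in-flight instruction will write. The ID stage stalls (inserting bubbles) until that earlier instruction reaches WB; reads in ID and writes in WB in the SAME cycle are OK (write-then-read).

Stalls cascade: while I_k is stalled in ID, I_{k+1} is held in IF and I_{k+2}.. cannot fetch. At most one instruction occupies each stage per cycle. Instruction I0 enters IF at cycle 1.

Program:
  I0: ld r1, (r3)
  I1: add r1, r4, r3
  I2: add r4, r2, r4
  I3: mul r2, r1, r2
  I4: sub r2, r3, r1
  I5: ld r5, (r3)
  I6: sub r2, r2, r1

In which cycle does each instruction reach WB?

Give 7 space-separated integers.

Answer: 5 6 7 9 10 11 13

Derivation:
I0 ld r1 <- r3: IF@1 ID@2 stall=0 (-) EX@3 MEM@4 WB@5
I1 add r1 <- r4,r3: IF@2 ID@3 stall=0 (-) EX@4 MEM@5 WB@6
I2 add r4 <- r2,r4: IF@3 ID@4 stall=0 (-) EX@5 MEM@6 WB@7
I3 mul r2 <- r1,r2: IF@4 ID@5 stall=1 (RAW on I1.r1 (WB@6)) EX@7 MEM@8 WB@9
I4 sub r2 <- r3,r1: IF@5 ID@7 stall=0 (-) EX@8 MEM@9 WB@10
I5 ld r5 <- r3: IF@7 ID@8 stall=0 (-) EX@9 MEM@10 WB@11
I6 sub r2 <- r2,r1: IF@8 ID@9 stall=1 (RAW on I4.r2 (WB@10)) EX@11 MEM@12 WB@13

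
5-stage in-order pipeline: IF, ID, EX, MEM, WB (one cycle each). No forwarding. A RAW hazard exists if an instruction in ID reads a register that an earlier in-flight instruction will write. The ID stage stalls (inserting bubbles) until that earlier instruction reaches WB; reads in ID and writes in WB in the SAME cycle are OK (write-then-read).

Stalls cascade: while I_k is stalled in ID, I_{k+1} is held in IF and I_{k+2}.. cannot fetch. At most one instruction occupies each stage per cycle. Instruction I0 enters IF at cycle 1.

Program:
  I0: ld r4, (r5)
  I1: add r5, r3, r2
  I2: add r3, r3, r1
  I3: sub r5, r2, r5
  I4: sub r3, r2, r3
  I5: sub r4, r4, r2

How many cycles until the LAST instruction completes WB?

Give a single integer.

Answer: 11

Derivation:
I0 ld r4 <- r5: IF@1 ID@2 stall=0 (-) EX@3 MEM@4 WB@5
I1 add r5 <- r3,r2: IF@2 ID@3 stall=0 (-) EX@4 MEM@5 WB@6
I2 add r3 <- r3,r1: IF@3 ID@4 stall=0 (-) EX@5 MEM@6 WB@7
I3 sub r5 <- r2,r5: IF@4 ID@5 stall=1 (RAW on I1.r5 (WB@6)) EX@7 MEM@8 WB@9
I4 sub r3 <- r2,r3: IF@5 ID@7 stall=0 (-) EX@8 MEM@9 WB@10
I5 sub r4 <- r4,r2: IF@7 ID@8 stall=0 (-) EX@9 MEM@10 WB@11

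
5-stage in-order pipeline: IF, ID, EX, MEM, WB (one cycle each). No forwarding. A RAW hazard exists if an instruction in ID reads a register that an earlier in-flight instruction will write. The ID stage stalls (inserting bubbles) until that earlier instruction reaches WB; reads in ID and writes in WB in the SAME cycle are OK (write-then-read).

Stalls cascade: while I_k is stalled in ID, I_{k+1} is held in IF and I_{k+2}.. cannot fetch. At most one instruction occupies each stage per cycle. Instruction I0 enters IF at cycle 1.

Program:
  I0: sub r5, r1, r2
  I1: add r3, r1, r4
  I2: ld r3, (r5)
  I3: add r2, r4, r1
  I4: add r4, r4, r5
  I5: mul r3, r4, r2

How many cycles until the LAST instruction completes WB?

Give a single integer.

Answer: 13

Derivation:
I0 sub r5 <- r1,r2: IF@1 ID@2 stall=0 (-) EX@3 MEM@4 WB@5
I1 add r3 <- r1,r4: IF@2 ID@3 stall=0 (-) EX@4 MEM@5 WB@6
I2 ld r3 <- r5: IF@3 ID@4 stall=1 (RAW on I0.r5 (WB@5)) EX@6 MEM@7 WB@8
I3 add r2 <- r4,r1: IF@4 ID@6 stall=0 (-) EX@7 MEM@8 WB@9
I4 add r4 <- r4,r5: IF@6 ID@7 stall=0 (-) EX@8 MEM@9 WB@10
I5 mul r3 <- r4,r2: IF@7 ID@8 stall=2 (RAW on I4.r4 (WB@10)) EX@11 MEM@12 WB@13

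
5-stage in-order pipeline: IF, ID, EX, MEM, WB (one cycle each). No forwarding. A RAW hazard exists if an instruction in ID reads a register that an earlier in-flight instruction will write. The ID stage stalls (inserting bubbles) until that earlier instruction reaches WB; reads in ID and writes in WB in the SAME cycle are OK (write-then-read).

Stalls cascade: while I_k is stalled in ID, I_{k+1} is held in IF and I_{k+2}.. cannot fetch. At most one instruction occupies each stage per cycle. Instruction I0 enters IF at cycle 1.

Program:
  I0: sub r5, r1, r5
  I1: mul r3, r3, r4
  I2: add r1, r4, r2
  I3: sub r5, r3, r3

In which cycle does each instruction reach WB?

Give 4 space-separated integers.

I0 sub r5 <- r1,r5: IF@1 ID@2 stall=0 (-) EX@3 MEM@4 WB@5
I1 mul r3 <- r3,r4: IF@2 ID@3 stall=0 (-) EX@4 MEM@5 WB@6
I2 add r1 <- r4,r2: IF@3 ID@4 stall=0 (-) EX@5 MEM@6 WB@7
I3 sub r5 <- r3,r3: IF@4 ID@5 stall=1 (RAW on I1.r3 (WB@6)) EX@7 MEM@8 WB@9

Answer: 5 6 7 9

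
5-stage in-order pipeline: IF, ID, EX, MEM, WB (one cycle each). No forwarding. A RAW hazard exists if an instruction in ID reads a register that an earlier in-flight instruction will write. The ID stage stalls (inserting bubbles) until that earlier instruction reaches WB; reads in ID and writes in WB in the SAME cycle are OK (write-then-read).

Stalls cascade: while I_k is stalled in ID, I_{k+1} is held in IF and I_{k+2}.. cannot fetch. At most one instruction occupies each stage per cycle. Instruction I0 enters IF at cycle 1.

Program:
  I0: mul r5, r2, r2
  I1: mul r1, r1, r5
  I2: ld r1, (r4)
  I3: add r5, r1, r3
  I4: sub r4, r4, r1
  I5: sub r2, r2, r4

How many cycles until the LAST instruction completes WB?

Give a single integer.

Answer: 16

Derivation:
I0 mul r5 <- r2,r2: IF@1 ID@2 stall=0 (-) EX@3 MEM@4 WB@5
I1 mul r1 <- r1,r5: IF@2 ID@3 stall=2 (RAW on I0.r5 (WB@5)) EX@6 MEM@7 WB@8
I2 ld r1 <- r4: IF@3 ID@6 stall=0 (-) EX@7 MEM@8 WB@9
I3 add r5 <- r1,r3: IF@6 ID@7 stall=2 (RAW on I2.r1 (WB@9)) EX@10 MEM@11 WB@12
I4 sub r4 <- r4,r1: IF@7 ID@10 stall=0 (-) EX@11 MEM@12 WB@13
I5 sub r2 <- r2,r4: IF@10 ID@11 stall=2 (RAW on I4.r4 (WB@13)) EX@14 MEM@15 WB@16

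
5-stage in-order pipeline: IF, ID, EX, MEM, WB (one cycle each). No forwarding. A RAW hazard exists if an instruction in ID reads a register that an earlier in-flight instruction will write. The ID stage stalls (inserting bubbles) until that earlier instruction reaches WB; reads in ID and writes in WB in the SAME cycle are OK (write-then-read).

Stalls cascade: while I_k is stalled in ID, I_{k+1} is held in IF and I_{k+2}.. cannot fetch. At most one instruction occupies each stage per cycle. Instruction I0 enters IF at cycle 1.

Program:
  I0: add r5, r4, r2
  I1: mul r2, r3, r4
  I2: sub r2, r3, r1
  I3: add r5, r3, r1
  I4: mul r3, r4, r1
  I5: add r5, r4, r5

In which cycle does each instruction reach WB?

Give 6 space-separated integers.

Answer: 5 6 7 8 9 11

Derivation:
I0 add r5 <- r4,r2: IF@1 ID@2 stall=0 (-) EX@3 MEM@4 WB@5
I1 mul r2 <- r3,r4: IF@2 ID@3 stall=0 (-) EX@4 MEM@5 WB@6
I2 sub r2 <- r3,r1: IF@3 ID@4 stall=0 (-) EX@5 MEM@6 WB@7
I3 add r5 <- r3,r1: IF@4 ID@5 stall=0 (-) EX@6 MEM@7 WB@8
I4 mul r3 <- r4,r1: IF@5 ID@6 stall=0 (-) EX@7 MEM@8 WB@9
I5 add r5 <- r4,r5: IF@6 ID@7 stall=1 (RAW on I3.r5 (WB@8)) EX@9 MEM@10 WB@11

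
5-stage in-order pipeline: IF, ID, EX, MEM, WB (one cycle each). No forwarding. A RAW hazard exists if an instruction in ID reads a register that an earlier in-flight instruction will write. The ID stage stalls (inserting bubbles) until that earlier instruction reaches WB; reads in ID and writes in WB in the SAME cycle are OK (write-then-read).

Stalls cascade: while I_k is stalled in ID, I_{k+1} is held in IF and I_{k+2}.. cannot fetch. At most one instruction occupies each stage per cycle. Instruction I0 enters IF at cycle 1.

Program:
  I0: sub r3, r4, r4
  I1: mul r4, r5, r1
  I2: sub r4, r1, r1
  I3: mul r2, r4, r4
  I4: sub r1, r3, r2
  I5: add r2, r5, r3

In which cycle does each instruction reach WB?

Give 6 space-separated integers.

Answer: 5 6 7 10 13 14

Derivation:
I0 sub r3 <- r4,r4: IF@1 ID@2 stall=0 (-) EX@3 MEM@4 WB@5
I1 mul r4 <- r5,r1: IF@2 ID@3 stall=0 (-) EX@4 MEM@5 WB@6
I2 sub r4 <- r1,r1: IF@3 ID@4 stall=0 (-) EX@5 MEM@6 WB@7
I3 mul r2 <- r4,r4: IF@4 ID@5 stall=2 (RAW on I2.r4 (WB@7)) EX@8 MEM@9 WB@10
I4 sub r1 <- r3,r2: IF@5 ID@8 stall=2 (RAW on I3.r2 (WB@10)) EX@11 MEM@12 WB@13
I5 add r2 <- r5,r3: IF@8 ID@11 stall=0 (-) EX@12 MEM@13 WB@14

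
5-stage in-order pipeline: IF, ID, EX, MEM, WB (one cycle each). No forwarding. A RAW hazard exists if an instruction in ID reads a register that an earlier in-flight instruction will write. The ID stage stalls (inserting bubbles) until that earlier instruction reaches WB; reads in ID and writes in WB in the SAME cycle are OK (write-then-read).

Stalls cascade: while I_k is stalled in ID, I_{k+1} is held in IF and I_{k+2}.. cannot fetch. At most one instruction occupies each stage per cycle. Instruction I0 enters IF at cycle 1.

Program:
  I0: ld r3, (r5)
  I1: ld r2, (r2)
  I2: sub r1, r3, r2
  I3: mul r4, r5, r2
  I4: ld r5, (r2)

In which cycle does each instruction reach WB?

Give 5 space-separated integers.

Answer: 5 6 9 10 11

Derivation:
I0 ld r3 <- r5: IF@1 ID@2 stall=0 (-) EX@3 MEM@4 WB@5
I1 ld r2 <- r2: IF@2 ID@3 stall=0 (-) EX@4 MEM@5 WB@6
I2 sub r1 <- r3,r2: IF@3 ID@4 stall=2 (RAW on I1.r2 (WB@6)) EX@7 MEM@8 WB@9
I3 mul r4 <- r5,r2: IF@4 ID@7 stall=0 (-) EX@8 MEM@9 WB@10
I4 ld r5 <- r2: IF@7 ID@8 stall=0 (-) EX@9 MEM@10 WB@11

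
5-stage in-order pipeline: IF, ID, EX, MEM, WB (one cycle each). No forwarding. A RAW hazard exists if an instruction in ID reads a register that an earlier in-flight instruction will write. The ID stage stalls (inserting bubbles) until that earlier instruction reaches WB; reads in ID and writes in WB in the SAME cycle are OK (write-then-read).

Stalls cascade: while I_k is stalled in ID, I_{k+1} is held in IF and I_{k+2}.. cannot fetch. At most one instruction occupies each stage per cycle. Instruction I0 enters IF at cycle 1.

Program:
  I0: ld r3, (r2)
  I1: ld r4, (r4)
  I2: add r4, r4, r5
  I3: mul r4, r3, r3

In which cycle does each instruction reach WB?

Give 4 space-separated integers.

Answer: 5 6 9 10

Derivation:
I0 ld r3 <- r2: IF@1 ID@2 stall=0 (-) EX@3 MEM@4 WB@5
I1 ld r4 <- r4: IF@2 ID@3 stall=0 (-) EX@4 MEM@5 WB@6
I2 add r4 <- r4,r5: IF@3 ID@4 stall=2 (RAW on I1.r4 (WB@6)) EX@7 MEM@8 WB@9
I3 mul r4 <- r3,r3: IF@4 ID@7 stall=0 (-) EX@8 MEM@9 WB@10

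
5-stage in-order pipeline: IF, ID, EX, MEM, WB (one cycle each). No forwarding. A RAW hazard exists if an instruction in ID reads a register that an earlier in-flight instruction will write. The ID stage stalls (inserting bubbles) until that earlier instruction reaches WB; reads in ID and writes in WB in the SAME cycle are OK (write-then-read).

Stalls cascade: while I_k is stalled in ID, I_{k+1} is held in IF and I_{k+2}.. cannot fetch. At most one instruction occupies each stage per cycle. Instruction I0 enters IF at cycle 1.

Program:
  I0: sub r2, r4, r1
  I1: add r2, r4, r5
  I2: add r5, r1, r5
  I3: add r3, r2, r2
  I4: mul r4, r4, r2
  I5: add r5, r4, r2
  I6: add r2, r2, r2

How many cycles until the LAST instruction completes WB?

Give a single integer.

I0 sub r2 <- r4,r1: IF@1 ID@2 stall=0 (-) EX@3 MEM@4 WB@5
I1 add r2 <- r4,r5: IF@2 ID@3 stall=0 (-) EX@4 MEM@5 WB@6
I2 add r5 <- r1,r5: IF@3 ID@4 stall=0 (-) EX@5 MEM@6 WB@7
I3 add r3 <- r2,r2: IF@4 ID@5 stall=1 (RAW on I1.r2 (WB@6)) EX@7 MEM@8 WB@9
I4 mul r4 <- r4,r2: IF@5 ID@7 stall=0 (-) EX@8 MEM@9 WB@10
I5 add r5 <- r4,r2: IF@7 ID@8 stall=2 (RAW on I4.r4 (WB@10)) EX@11 MEM@12 WB@13
I6 add r2 <- r2,r2: IF@8 ID@11 stall=0 (-) EX@12 MEM@13 WB@14

Answer: 14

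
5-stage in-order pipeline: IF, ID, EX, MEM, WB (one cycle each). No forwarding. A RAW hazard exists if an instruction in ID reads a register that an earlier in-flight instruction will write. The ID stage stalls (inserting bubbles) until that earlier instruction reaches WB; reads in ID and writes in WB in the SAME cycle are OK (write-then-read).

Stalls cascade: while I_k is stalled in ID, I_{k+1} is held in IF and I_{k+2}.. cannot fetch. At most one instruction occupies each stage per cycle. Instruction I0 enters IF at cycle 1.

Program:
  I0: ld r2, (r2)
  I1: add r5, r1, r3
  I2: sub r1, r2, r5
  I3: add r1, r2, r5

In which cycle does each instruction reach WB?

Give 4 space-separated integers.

Answer: 5 6 9 10

Derivation:
I0 ld r2 <- r2: IF@1 ID@2 stall=0 (-) EX@3 MEM@4 WB@5
I1 add r5 <- r1,r3: IF@2 ID@3 stall=0 (-) EX@4 MEM@5 WB@6
I2 sub r1 <- r2,r5: IF@3 ID@4 stall=2 (RAW on I1.r5 (WB@6)) EX@7 MEM@8 WB@9
I3 add r1 <- r2,r5: IF@4 ID@7 stall=0 (-) EX@8 MEM@9 WB@10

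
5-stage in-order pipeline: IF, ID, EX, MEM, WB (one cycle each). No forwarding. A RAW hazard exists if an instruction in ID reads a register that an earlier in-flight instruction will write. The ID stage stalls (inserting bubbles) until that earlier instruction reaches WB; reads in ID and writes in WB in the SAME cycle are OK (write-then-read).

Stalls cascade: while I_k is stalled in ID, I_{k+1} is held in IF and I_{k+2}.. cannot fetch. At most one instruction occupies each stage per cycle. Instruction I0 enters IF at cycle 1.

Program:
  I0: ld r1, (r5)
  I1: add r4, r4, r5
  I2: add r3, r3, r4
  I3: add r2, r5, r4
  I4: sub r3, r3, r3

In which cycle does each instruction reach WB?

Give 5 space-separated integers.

I0 ld r1 <- r5: IF@1 ID@2 stall=0 (-) EX@3 MEM@4 WB@5
I1 add r4 <- r4,r5: IF@2 ID@3 stall=0 (-) EX@4 MEM@5 WB@6
I2 add r3 <- r3,r4: IF@3 ID@4 stall=2 (RAW on I1.r4 (WB@6)) EX@7 MEM@8 WB@9
I3 add r2 <- r5,r4: IF@4 ID@7 stall=0 (-) EX@8 MEM@9 WB@10
I4 sub r3 <- r3,r3: IF@7 ID@8 stall=1 (RAW on I2.r3 (WB@9)) EX@10 MEM@11 WB@12

Answer: 5 6 9 10 12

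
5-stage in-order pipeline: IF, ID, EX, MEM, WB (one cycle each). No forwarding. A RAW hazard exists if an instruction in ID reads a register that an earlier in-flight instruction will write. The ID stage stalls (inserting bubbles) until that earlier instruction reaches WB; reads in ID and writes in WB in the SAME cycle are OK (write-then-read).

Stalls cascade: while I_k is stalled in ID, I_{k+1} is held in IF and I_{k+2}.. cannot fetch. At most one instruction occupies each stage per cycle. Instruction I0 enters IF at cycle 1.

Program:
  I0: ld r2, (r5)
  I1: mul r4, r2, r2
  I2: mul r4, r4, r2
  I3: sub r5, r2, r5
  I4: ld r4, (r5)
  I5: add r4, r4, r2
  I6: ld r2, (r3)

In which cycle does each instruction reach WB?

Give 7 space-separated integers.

I0 ld r2 <- r5: IF@1 ID@2 stall=0 (-) EX@3 MEM@4 WB@5
I1 mul r4 <- r2,r2: IF@2 ID@3 stall=2 (RAW on I0.r2 (WB@5)) EX@6 MEM@7 WB@8
I2 mul r4 <- r4,r2: IF@3 ID@6 stall=2 (RAW on I1.r4 (WB@8)) EX@9 MEM@10 WB@11
I3 sub r5 <- r2,r5: IF@6 ID@9 stall=0 (-) EX@10 MEM@11 WB@12
I4 ld r4 <- r5: IF@9 ID@10 stall=2 (RAW on I3.r5 (WB@12)) EX@13 MEM@14 WB@15
I5 add r4 <- r4,r2: IF@10 ID@13 stall=2 (RAW on I4.r4 (WB@15)) EX@16 MEM@17 WB@18
I6 ld r2 <- r3: IF@13 ID@16 stall=0 (-) EX@17 MEM@18 WB@19

Answer: 5 8 11 12 15 18 19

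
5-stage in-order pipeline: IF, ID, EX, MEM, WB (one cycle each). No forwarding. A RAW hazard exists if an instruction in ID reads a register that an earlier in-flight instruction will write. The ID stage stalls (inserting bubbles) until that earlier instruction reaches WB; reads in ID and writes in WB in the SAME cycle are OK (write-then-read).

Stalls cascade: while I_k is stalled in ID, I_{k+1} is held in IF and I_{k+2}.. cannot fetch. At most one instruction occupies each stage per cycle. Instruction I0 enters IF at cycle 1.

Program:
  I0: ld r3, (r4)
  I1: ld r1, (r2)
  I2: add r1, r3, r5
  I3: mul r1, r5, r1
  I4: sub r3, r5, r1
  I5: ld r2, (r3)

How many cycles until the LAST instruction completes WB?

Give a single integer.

Answer: 17

Derivation:
I0 ld r3 <- r4: IF@1 ID@2 stall=0 (-) EX@3 MEM@4 WB@5
I1 ld r1 <- r2: IF@2 ID@3 stall=0 (-) EX@4 MEM@5 WB@6
I2 add r1 <- r3,r5: IF@3 ID@4 stall=1 (RAW on I0.r3 (WB@5)) EX@6 MEM@7 WB@8
I3 mul r1 <- r5,r1: IF@4 ID@6 stall=2 (RAW on I2.r1 (WB@8)) EX@9 MEM@10 WB@11
I4 sub r3 <- r5,r1: IF@6 ID@9 stall=2 (RAW on I3.r1 (WB@11)) EX@12 MEM@13 WB@14
I5 ld r2 <- r3: IF@9 ID@12 stall=2 (RAW on I4.r3 (WB@14)) EX@15 MEM@16 WB@17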